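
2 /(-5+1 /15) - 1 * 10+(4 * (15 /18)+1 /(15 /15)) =-674 /111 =-6.07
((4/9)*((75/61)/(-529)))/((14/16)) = -800/677649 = -0.00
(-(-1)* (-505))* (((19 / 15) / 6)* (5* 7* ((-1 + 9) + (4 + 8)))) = -671650 / 9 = -74627.78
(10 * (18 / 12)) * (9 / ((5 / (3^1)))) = 81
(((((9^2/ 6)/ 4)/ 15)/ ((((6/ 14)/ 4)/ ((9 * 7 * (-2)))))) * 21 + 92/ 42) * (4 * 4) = -9331408/ 105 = -88870.55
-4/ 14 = -2/ 7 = -0.29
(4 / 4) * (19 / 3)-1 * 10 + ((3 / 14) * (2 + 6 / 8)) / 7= -4213 / 1176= -3.58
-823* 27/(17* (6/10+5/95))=-2110995/1054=-2002.84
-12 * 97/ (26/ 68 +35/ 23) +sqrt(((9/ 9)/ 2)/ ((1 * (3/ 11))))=-910248/ 1489 +sqrt(66)/ 6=-609.96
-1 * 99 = -99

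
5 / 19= 0.26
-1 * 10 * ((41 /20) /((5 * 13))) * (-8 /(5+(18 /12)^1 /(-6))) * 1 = 656 /1235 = 0.53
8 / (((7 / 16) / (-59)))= -7552 / 7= -1078.86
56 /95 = 0.59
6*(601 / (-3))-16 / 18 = -10826 / 9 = -1202.89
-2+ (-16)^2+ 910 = 1164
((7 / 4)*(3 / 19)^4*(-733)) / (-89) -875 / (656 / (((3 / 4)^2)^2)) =-804599565651 / 1947817283584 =-0.41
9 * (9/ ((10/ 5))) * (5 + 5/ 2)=1215/ 4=303.75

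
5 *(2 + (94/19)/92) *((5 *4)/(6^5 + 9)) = 17950/680409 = 0.03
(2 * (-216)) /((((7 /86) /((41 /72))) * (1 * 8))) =-5289 /14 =-377.79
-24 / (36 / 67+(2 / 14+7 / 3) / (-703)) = -2967363 / 65998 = -44.96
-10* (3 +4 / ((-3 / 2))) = -10 / 3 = -3.33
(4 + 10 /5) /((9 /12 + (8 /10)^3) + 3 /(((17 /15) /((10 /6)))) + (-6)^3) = -51000 /1787773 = -0.03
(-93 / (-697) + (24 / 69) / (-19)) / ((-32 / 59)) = -2068835 / 9746848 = -0.21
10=10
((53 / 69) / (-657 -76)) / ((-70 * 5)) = 0.00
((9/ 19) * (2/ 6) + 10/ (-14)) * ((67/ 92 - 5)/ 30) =4847/ 61180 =0.08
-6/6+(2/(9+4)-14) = -193/13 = -14.85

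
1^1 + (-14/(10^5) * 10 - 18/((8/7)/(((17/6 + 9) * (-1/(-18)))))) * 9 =-922001/10000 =-92.20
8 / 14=0.57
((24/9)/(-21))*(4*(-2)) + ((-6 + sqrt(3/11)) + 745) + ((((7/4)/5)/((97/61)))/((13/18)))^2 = sqrt(33)/11 + 7414233538987/10017762300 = 740.63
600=600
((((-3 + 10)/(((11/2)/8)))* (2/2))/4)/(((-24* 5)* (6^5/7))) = -49/2566080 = -0.00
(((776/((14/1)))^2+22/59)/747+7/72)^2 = 5291844190873969/298481460411456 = 17.73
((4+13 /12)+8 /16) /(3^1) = 1.86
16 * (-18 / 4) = -72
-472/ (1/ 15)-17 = -7097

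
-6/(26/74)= -222/13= -17.08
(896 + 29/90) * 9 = 80669/10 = 8066.90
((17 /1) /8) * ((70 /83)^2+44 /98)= 3329093 /1350244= 2.47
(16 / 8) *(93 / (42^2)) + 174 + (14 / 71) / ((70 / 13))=18175207 / 104370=174.14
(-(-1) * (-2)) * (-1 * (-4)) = -8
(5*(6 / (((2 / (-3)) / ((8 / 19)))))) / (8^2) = -45 / 152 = -0.30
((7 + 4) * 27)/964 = 297/964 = 0.31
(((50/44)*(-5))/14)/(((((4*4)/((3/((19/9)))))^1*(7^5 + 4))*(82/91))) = -43875/18438842752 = -0.00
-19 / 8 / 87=-0.03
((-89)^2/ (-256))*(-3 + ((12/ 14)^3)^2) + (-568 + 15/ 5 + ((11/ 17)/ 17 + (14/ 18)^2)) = -341098493446253/ 705035632896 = -483.80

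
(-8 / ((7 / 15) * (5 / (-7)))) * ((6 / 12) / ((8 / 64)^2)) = 768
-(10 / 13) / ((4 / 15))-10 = -335 / 26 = -12.88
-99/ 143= -9/ 13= -0.69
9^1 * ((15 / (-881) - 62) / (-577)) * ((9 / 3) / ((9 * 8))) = 163911 / 4066696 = 0.04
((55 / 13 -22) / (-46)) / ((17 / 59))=13629 / 10166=1.34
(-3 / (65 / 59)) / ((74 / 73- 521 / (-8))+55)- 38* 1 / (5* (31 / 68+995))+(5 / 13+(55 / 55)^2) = 32432187094 / 23943998975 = 1.35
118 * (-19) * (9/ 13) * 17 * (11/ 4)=-1886643/ 26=-72563.19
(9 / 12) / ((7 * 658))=3 / 18424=0.00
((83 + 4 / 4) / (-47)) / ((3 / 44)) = -1232 / 47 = -26.21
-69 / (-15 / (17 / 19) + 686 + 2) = -1173 / 11411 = -0.10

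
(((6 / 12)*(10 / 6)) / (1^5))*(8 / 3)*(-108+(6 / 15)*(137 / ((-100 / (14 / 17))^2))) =-390136574 / 1625625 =-239.99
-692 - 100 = -792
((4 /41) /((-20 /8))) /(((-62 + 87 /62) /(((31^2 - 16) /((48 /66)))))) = 128898 /154037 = 0.84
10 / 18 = 5 / 9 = 0.56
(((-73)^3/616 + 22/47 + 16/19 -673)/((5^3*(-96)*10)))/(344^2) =143376137/1562285125632000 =0.00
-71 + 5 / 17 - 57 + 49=-1338 / 17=-78.71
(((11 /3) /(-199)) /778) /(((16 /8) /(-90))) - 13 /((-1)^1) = 13.00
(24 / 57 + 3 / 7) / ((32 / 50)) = 2825 / 2128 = 1.33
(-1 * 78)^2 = 6084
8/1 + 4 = 12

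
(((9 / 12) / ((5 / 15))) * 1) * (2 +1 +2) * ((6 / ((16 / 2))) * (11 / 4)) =1485 / 64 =23.20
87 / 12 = 29 / 4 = 7.25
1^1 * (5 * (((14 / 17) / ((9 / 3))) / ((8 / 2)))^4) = 12005 / 108243216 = 0.00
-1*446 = -446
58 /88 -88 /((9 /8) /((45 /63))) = -153053 /2772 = -55.21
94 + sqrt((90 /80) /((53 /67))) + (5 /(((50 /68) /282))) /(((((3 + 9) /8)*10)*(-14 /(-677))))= 3*sqrt(7102) /212 + 1098296 /175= 6277.17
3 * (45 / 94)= 1.44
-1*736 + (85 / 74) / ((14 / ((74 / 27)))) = -278123 / 378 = -735.78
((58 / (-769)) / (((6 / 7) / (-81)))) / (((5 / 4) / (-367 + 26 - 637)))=-21441672 / 3845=-5576.51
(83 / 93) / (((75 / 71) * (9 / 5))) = 5893 / 12555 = 0.47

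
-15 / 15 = -1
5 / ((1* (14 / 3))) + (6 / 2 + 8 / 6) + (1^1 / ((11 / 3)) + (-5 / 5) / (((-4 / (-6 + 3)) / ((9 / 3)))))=3167 / 924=3.43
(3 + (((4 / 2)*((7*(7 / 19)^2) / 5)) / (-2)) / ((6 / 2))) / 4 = 0.73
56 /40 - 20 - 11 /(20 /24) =-159 /5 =-31.80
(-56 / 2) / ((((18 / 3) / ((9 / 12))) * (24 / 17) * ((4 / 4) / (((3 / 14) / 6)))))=-17 / 192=-0.09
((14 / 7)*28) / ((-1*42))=-1.33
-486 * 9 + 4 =-4370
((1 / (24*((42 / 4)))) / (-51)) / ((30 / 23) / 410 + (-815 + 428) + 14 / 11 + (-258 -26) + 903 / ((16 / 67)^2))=-663872 / 129384959530239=-0.00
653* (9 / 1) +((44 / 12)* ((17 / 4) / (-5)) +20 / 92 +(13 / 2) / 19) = 154027891 / 26220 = 5874.44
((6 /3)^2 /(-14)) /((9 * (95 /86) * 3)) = -172 /17955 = -0.01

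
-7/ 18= -0.39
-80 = -80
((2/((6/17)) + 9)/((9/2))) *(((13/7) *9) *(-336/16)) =-1144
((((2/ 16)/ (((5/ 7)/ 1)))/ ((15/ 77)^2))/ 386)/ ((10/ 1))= 41503/ 34740000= 0.00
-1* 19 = -19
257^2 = 66049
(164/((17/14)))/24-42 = -1855/51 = -36.37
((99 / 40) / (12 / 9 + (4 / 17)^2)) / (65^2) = 85833 / 203476000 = 0.00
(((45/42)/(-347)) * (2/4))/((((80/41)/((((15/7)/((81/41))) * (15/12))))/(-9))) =0.01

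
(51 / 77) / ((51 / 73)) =73 / 77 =0.95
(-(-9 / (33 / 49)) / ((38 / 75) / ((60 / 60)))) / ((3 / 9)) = 33075 / 418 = 79.13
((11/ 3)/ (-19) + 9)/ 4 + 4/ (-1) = -205/ 114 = -1.80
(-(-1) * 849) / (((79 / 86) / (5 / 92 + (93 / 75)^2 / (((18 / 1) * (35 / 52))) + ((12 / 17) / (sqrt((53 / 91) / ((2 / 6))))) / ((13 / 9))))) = 39951885703 / 238481250 + 2628504 * sqrt(14469) / 925327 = 509.22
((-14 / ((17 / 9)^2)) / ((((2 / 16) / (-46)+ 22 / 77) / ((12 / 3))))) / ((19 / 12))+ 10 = -412294 / 16473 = -25.03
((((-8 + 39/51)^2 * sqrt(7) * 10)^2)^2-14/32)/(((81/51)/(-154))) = -31626248524449976068819301/88633153368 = -356821881233758.25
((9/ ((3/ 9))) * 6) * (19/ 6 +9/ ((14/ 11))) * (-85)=-986850/ 7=-140978.57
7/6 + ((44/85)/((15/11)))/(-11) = 2887/2550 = 1.13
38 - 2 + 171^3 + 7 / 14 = 10000495 / 2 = 5000247.50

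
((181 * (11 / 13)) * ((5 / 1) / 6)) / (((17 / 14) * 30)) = 13937 / 3978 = 3.50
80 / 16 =5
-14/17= -0.82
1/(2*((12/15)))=5/8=0.62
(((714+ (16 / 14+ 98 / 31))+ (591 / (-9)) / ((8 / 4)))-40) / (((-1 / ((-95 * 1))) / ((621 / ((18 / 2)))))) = 1836280555 / 434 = 4231061.19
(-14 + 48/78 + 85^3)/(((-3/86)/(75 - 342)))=61105333954/13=4700410304.15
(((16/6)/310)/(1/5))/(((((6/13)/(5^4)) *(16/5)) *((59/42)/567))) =7346.48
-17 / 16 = -1.06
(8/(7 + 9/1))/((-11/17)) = -17/22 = -0.77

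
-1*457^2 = -208849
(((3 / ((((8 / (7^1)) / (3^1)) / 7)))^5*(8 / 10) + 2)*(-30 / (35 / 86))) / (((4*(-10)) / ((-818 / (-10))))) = 880047204613044081 / 14336000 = 61387221303.92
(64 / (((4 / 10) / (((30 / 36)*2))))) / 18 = 400 / 27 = 14.81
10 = 10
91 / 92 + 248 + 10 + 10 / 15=71665 / 276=259.66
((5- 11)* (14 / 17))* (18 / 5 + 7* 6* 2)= -36792 / 85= -432.85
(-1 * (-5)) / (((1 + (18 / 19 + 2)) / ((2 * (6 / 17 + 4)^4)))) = 1139489888 / 1252815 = 909.54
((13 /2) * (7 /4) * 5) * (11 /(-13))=-385 /8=-48.12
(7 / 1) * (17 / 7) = 17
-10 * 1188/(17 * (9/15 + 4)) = -59400/391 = -151.92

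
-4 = -4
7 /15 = 0.47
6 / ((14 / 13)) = 39 / 7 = 5.57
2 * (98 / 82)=98 / 41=2.39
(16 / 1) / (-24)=-2 / 3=-0.67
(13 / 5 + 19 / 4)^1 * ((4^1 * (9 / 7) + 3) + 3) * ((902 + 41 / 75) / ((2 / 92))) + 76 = 425041289 / 125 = 3400330.31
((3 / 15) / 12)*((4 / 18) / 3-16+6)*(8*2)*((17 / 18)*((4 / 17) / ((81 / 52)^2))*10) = -11594752 / 4782969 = -2.42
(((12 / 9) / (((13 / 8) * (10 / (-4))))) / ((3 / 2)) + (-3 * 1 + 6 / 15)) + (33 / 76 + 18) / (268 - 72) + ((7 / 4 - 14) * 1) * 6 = -664234679 / 8714160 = -76.22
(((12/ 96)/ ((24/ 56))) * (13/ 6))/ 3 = 91/ 432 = 0.21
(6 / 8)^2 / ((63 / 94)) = 47 / 56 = 0.84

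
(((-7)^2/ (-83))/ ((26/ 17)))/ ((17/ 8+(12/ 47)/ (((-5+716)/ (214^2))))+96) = -0.00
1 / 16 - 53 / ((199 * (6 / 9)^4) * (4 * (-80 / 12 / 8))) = 14869 / 31840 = 0.47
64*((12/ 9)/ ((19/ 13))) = 3328/ 57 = 58.39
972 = 972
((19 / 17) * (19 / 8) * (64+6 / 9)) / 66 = 35017 / 13464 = 2.60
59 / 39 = 1.51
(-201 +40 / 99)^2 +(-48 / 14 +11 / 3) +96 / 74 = 102148286710 / 2538459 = 40240.27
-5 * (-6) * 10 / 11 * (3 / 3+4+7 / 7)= 163.64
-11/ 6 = -1.83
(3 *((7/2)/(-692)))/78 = -0.00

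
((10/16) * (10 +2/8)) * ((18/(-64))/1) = -1845/1024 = -1.80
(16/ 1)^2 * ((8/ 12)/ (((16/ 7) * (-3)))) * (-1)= 224/ 9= 24.89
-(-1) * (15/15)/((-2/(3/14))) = -3/28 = -0.11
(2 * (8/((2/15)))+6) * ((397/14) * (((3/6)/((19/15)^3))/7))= 12058875/96026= 125.58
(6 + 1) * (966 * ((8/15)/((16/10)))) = 2254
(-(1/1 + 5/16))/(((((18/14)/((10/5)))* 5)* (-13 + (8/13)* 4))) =637/16440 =0.04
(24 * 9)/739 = 216/739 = 0.29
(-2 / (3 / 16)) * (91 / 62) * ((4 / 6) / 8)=-364 / 279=-1.30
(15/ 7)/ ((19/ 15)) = 225/ 133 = 1.69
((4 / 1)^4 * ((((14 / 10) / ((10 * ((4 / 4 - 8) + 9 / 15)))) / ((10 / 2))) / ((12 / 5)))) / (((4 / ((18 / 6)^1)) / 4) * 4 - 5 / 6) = -14 / 15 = -0.93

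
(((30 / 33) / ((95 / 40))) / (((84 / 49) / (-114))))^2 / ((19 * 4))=19600 / 2299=8.53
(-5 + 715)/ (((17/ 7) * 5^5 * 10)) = 497/ 53125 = 0.01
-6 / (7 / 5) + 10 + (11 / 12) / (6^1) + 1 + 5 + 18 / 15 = 13.07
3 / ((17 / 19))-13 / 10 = 349 / 170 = 2.05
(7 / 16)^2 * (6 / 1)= 147 / 128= 1.15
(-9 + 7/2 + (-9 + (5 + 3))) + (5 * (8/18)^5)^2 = -45275768413/6973568802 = -6.49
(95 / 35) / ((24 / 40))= 95 / 21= 4.52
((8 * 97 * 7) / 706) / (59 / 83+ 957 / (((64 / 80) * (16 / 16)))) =901712 / 140279023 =0.01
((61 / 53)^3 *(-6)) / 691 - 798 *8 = -656749022574 / 102874007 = -6384.01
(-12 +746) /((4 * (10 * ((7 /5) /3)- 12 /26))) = 14313 /328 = 43.64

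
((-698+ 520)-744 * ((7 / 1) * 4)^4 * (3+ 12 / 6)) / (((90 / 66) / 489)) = -4099731252914 / 5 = -819946250582.80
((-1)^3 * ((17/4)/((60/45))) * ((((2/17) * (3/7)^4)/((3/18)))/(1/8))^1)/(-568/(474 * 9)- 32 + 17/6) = 6219828/300108193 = 0.02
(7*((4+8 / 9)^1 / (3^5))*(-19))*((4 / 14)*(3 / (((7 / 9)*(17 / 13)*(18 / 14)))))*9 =-21736 / 1377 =-15.79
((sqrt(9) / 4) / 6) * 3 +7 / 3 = 65 / 24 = 2.71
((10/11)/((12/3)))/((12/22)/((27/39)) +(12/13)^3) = 0.14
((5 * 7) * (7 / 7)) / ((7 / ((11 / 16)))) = 55 / 16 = 3.44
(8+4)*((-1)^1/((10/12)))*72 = -5184/5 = -1036.80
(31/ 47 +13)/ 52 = 321/ 1222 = 0.26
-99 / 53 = -1.87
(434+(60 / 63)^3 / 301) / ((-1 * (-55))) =1209809474 / 153315855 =7.89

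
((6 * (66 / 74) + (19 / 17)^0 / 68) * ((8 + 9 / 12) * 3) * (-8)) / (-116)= 1417605 / 145928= 9.71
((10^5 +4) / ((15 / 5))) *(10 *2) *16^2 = 512020480 / 3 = 170673493.33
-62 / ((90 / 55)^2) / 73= -3751 / 11826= -0.32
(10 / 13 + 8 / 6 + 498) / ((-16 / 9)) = -3657 / 13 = -281.31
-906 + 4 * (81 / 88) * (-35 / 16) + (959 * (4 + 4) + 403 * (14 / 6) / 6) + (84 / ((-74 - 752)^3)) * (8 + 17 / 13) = 2865840318116995 / 414458108064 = 6914.67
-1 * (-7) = 7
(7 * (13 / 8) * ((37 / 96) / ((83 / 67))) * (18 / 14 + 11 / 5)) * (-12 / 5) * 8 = -236.85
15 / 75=1 / 5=0.20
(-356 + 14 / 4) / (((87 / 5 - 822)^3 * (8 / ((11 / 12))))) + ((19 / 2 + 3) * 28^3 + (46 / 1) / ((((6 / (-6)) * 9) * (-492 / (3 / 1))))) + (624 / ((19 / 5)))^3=5510486467827261810453887 / 1171857304051428672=4702352.79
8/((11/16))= 128/11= 11.64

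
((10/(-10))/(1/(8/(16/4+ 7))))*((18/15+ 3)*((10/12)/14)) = -2/11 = -0.18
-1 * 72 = -72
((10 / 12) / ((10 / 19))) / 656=19 / 7872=0.00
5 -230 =-225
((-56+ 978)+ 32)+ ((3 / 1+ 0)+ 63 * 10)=1587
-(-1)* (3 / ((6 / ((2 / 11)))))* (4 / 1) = 4 / 11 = 0.36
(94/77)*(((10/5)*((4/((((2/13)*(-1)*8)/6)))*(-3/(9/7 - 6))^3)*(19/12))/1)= -568841/29282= -19.43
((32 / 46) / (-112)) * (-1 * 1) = 1 / 161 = 0.01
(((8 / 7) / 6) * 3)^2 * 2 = 32 / 49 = 0.65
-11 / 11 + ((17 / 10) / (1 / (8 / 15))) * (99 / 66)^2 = 26 / 25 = 1.04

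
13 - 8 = 5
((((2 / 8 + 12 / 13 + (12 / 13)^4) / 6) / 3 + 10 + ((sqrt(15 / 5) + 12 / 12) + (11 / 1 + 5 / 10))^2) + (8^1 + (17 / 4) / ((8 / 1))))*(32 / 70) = 80*sqrt(3) / 7 + 292643921 / 3598686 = 101.11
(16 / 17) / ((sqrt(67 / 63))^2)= 1008 / 1139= 0.88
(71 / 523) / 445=71 / 232735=0.00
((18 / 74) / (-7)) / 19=-9 / 4921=-0.00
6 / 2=3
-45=-45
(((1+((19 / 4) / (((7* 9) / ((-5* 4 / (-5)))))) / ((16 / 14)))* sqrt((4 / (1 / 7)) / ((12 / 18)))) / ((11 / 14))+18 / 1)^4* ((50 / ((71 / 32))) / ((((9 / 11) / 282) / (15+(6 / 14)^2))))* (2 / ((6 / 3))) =1370837085612800* sqrt(42) / 231957+130600324356461459600 / 3375670221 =76989082752.16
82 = 82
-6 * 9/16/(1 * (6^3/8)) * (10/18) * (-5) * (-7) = -175/72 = -2.43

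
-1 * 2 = -2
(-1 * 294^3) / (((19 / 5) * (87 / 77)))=-3261230280 / 551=-5918748.24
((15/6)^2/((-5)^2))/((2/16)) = 2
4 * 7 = 28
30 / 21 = 10 / 7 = 1.43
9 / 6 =3 / 2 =1.50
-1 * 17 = -17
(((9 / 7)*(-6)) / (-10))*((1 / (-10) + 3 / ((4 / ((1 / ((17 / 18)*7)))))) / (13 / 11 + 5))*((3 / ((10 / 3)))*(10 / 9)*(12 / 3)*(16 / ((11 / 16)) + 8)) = 74304 / 354025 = 0.21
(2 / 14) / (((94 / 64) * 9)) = 32 / 2961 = 0.01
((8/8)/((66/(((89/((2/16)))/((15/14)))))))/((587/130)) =129584/58113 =2.23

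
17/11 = 1.55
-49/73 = -0.67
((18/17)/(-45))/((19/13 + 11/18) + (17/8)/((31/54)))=-29016/7120705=-0.00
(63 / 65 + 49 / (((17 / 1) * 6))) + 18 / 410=81197 / 54366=1.49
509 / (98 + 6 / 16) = 4072 / 787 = 5.17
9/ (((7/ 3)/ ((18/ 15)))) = 162/ 35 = 4.63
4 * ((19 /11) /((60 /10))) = 38 /33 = 1.15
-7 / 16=-0.44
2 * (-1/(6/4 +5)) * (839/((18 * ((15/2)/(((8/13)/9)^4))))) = -13746176/328867205355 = -0.00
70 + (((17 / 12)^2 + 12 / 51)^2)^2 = 95.28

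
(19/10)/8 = 19/80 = 0.24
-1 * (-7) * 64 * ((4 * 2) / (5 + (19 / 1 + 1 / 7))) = 25088 / 169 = 148.45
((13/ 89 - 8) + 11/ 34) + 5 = -7657/ 3026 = -2.53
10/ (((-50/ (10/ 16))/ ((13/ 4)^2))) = -169/ 128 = -1.32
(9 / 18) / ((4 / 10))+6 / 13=89 / 52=1.71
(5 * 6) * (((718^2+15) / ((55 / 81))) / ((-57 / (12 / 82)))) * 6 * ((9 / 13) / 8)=-3382451379 / 111397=-30363.94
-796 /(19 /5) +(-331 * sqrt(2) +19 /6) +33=-331 * sqrt(2) - 19757 /114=-641.41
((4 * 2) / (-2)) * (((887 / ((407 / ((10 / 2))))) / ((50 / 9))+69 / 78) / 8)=-1.42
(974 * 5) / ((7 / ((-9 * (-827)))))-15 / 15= 36247403 / 7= 5178200.43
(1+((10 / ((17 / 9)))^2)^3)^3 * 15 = 2251726315697618425130749717919865135 / 14063084452067724991009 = 160116105636167.35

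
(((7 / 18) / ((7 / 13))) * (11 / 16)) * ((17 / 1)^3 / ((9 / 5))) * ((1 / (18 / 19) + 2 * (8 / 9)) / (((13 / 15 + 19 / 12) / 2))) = 298587575 / 95256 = 3134.58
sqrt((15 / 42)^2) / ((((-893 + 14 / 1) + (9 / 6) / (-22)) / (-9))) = 330 / 90251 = 0.00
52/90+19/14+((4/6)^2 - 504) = -316021/630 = -501.62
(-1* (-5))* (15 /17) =75 /17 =4.41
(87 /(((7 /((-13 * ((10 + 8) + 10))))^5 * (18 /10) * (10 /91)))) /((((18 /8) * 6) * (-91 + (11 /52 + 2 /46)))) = 1200016694775808 /8791011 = 136504970.22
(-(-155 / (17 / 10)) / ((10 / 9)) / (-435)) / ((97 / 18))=-1674 / 47821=-0.04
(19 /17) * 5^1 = 95 /17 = 5.59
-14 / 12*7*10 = -245 / 3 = -81.67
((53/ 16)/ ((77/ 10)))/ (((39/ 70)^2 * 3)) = 46375/ 100386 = 0.46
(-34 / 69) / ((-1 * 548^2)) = 17 / 10360488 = 0.00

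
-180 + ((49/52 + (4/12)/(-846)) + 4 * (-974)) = -268904933/65988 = -4075.06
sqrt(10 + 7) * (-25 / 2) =-25 * sqrt(17) / 2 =-51.54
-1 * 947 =-947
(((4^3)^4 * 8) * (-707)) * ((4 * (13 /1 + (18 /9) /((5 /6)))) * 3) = -17536029347020.80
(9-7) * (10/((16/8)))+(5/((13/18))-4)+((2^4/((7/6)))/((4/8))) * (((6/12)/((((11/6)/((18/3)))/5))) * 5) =1136136/1001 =1135.00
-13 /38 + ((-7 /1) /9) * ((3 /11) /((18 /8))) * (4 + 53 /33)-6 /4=-441455 /186219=-2.37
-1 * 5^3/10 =-25/2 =-12.50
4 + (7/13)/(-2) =97/26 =3.73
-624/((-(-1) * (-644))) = 0.97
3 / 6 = 1 / 2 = 0.50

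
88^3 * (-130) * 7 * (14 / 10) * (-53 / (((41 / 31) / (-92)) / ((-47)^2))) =-289893548995162112 / 41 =-7070574365735661.27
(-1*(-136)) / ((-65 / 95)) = -2584 / 13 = -198.77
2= 2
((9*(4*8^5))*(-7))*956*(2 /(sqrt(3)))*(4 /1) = -21051211776*sqrt(3) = -36461768356.92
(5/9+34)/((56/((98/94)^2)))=106673/159048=0.67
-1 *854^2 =-729316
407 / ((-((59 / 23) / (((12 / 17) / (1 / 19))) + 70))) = -2134308 / 368083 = -5.80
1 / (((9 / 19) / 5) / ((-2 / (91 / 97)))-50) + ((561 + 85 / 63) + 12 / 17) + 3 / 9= 556497400561 / 987803649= 563.37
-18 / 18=-1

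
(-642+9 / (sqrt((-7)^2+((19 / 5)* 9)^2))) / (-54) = 107 / 9 - 5* sqrt(30466) / 182796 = 11.88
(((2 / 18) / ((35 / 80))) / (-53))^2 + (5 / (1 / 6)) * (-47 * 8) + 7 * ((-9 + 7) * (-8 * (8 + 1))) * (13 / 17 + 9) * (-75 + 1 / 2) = -141119652741664 / 189531657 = -744570.35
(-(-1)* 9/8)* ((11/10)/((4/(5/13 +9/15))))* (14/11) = 126/325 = 0.39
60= 60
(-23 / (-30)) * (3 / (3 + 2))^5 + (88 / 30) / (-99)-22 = -18537199 / 843750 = -21.97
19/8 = 2.38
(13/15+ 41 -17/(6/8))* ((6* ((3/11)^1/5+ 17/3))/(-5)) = -181248/1375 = -131.82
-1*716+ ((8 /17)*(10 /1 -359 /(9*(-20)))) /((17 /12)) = -181564 /255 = -712.02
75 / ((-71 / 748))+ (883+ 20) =8013 / 71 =112.86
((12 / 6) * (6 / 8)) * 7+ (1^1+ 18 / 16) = 101 / 8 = 12.62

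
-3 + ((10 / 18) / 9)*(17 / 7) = -1616 / 567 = -2.85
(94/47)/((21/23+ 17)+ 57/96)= 1472/13621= 0.11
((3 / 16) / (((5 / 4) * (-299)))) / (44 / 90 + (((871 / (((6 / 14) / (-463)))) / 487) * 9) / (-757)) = -0.00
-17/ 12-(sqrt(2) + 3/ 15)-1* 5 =-8.03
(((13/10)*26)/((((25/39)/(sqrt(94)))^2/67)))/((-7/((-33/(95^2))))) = 53423521866/197421875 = 270.61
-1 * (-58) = 58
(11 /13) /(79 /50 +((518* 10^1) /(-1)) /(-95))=10450 /692913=0.02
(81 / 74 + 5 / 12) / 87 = 671 / 38628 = 0.02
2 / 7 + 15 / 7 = 17 / 7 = 2.43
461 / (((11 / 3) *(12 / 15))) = 6915 / 44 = 157.16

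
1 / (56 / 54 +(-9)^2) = 27 / 2215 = 0.01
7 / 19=0.37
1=1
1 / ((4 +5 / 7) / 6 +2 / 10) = 70 / 69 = 1.01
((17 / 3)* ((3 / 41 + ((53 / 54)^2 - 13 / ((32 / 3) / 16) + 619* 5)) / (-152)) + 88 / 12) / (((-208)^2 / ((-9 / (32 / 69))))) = 134621701373 / 2795433099264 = 0.05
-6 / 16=-3 / 8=-0.38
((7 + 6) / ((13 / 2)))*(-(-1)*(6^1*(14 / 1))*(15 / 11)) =2520 / 11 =229.09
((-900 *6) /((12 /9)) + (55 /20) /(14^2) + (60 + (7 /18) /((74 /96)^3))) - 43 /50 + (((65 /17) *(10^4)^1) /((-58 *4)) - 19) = -2042867666227949 /489449808400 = -4173.80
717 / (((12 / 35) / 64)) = 133840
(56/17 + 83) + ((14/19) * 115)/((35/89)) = 97471/323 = 301.77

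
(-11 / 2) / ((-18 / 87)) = 26.58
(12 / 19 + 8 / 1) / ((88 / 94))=1927 / 209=9.22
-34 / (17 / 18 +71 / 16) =-4896 / 775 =-6.32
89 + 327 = 416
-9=-9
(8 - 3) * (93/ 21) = 155/ 7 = 22.14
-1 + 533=532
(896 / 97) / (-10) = -448 / 485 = -0.92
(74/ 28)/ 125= 37/ 1750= 0.02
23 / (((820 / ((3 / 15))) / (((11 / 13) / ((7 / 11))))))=2783 / 373100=0.01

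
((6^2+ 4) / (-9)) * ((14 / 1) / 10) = -6.22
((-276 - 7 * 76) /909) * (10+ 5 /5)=-88 /9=-9.78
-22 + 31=9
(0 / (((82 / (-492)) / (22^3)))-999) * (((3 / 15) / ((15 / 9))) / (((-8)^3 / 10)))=2997 / 1280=2.34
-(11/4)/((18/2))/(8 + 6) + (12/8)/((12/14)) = 871/504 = 1.73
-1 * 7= -7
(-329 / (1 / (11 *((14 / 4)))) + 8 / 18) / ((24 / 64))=-911956 / 27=-33776.15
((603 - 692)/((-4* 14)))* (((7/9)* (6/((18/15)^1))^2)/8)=2225/576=3.86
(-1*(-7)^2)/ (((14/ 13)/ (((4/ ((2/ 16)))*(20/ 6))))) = -14560/ 3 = -4853.33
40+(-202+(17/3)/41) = -19909/123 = -161.86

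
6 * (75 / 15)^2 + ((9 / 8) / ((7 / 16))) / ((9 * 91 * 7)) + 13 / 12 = 8084191 / 53508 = 151.08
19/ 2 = 9.50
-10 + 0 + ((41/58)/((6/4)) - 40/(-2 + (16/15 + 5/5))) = -53029/87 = -609.53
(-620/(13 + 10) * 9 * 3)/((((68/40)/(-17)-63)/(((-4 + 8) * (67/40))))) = 1121580/14513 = 77.28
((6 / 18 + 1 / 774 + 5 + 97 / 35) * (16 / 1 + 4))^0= 1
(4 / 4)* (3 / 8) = 3 / 8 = 0.38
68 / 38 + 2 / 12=223 / 114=1.96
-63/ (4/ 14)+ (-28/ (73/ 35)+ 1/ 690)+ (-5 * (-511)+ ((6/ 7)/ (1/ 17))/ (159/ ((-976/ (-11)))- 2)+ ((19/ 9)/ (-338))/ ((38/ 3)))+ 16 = 54845097267869/ 24192610260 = 2267.02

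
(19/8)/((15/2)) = 0.32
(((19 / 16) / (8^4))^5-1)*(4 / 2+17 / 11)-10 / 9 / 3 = -1405980728211813727575950441 / 359050968425544864887734272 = -3.92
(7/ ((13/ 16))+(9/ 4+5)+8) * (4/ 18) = 1241/ 234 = 5.30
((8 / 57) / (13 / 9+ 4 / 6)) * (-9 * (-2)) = 432 / 361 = 1.20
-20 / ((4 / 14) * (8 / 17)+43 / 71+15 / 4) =-675920 / 151747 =-4.45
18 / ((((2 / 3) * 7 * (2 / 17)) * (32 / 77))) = 5049 / 64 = 78.89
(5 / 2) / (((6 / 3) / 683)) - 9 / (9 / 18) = 3343 / 4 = 835.75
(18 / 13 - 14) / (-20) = 41 / 65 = 0.63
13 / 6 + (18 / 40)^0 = 19 / 6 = 3.17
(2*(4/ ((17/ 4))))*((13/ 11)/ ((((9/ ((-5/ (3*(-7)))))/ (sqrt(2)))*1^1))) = 2080*sqrt(2)/ 35343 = 0.08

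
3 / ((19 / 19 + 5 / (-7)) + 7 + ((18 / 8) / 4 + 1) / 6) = 2016 / 5071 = 0.40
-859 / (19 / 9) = -7731 / 19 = -406.89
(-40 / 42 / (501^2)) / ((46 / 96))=-320 / 40411161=-0.00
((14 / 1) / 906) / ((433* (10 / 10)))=7 / 196149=0.00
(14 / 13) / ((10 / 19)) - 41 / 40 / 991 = 1053891 / 515320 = 2.05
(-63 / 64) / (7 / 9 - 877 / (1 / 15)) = 567 / 7576832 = 0.00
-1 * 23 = -23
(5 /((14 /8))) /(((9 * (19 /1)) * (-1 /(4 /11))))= -0.01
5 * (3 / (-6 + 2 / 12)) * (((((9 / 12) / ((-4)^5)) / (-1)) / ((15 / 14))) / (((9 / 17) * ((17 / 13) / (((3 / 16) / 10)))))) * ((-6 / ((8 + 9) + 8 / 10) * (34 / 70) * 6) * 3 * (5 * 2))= 0.00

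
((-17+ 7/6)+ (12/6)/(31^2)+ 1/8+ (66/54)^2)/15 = -1770095/1868184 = -0.95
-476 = -476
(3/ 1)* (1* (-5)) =-15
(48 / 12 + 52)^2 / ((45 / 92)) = 288512 / 45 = 6411.38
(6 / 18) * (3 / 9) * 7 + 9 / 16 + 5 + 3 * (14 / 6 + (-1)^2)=2353 / 144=16.34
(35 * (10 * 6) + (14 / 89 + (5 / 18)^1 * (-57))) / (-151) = -1113029 / 80634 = -13.80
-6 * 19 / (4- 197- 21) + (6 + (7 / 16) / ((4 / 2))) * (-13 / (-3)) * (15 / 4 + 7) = 11924675 / 41088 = 290.22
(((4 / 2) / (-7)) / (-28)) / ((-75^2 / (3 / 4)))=-1 / 735000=-0.00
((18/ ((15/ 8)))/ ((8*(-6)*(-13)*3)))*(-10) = -2/ 39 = -0.05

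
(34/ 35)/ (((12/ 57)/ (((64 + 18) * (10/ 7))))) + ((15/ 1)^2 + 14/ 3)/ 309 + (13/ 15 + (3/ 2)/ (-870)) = 2856566269/ 5269068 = 542.14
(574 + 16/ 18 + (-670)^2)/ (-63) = -4045274/ 567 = -7134.52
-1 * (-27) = 27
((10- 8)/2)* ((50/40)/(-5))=-1/4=-0.25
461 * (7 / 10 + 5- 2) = 1705.70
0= 0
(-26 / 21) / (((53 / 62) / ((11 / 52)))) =-341 / 1113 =-0.31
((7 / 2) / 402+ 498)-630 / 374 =74621353 / 150348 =496.32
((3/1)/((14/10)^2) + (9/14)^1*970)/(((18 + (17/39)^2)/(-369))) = -17191056870/1355683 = -12680.74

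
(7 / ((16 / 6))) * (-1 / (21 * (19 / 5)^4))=-625 / 1042568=-0.00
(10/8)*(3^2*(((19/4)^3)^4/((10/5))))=99599171357977245/134217728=742071653.59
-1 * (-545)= 545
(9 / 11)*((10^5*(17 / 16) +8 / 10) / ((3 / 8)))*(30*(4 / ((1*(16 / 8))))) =153001152 / 11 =13909195.64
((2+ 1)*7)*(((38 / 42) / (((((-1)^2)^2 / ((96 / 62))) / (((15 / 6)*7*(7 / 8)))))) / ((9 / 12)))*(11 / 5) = 40964 / 31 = 1321.42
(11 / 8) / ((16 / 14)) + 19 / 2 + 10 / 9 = 6805 / 576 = 11.81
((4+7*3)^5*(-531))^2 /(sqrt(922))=26889896392822265625*sqrt(922) /922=885571575426013667.45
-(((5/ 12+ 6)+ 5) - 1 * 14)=31/ 12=2.58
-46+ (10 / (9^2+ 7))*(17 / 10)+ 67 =1865 / 88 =21.19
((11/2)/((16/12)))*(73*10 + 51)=25773/8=3221.62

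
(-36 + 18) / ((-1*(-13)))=-18 / 13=-1.38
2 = 2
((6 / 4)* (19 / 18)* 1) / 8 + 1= 1.20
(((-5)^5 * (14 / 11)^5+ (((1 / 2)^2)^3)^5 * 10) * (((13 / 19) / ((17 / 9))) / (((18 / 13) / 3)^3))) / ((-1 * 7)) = 25771131296681103511945 / 4691860641093255168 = 5492.73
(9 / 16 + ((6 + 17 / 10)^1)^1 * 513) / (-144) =-35117 / 1280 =-27.44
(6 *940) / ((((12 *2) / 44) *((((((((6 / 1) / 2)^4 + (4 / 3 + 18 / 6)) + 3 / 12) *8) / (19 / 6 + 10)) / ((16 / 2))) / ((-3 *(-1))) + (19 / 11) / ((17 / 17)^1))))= 682440 / 257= 2655.41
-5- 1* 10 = -15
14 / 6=7 / 3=2.33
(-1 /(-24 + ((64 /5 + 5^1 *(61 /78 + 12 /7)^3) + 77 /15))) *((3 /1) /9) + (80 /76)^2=23248498506040 /21070155415363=1.10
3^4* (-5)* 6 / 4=-1215 / 2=-607.50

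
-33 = -33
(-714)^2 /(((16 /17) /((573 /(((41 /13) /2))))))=16139249217 /82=196820112.40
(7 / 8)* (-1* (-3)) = 21 / 8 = 2.62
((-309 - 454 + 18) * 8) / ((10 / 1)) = -596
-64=-64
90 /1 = 90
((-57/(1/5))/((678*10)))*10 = -95/226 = -0.42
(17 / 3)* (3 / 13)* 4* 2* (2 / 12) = 68 / 39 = 1.74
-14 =-14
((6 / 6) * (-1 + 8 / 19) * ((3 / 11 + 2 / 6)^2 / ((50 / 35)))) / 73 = -280 / 137313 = -0.00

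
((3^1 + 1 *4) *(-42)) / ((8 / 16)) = -588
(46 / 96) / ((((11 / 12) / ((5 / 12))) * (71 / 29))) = 3335 / 37488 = 0.09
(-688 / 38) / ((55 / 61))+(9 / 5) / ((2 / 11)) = -21277 / 2090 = -10.18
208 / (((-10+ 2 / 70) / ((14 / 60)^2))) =-17836 / 15705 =-1.14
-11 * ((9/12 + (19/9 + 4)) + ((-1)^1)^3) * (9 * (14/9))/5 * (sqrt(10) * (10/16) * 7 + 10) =-113729 * sqrt(10)/144 - 16247/9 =-4302.74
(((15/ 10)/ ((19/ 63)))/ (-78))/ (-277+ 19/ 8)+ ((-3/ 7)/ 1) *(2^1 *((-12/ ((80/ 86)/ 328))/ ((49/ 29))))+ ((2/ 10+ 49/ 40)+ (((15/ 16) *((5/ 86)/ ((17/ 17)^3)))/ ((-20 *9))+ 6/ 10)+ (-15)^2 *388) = 274912001857730743/ 3073412194944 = 89448.46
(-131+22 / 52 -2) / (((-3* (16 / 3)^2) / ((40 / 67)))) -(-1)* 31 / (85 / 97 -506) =181982129 / 210099136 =0.87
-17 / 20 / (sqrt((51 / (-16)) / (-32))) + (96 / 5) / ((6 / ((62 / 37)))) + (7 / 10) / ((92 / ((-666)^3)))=-9563820767 / 4255 - 4 * sqrt(102) / 15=-2247669.15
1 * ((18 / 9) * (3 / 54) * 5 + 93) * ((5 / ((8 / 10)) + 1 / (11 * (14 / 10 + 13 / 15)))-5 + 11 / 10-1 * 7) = -2419487 / 5610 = -431.28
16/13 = 1.23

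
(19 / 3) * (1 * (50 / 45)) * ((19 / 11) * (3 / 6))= 1805 / 297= 6.08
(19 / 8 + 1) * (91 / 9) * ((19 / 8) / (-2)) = -5187 / 128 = -40.52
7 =7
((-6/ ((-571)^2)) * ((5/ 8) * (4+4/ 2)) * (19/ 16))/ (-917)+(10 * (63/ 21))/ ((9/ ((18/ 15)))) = 38269389271/ 9567347104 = 4.00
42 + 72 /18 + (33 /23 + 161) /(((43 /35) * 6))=201862 /2967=68.04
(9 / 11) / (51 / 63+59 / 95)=17955 / 31394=0.57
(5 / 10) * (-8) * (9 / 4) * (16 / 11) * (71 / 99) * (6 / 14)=-3408 / 847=-4.02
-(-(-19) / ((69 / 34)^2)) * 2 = -43928 / 4761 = -9.23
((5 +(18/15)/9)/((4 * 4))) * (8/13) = 0.20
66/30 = 11/5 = 2.20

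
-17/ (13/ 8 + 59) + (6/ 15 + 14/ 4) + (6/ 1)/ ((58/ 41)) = 221129/ 28130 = 7.86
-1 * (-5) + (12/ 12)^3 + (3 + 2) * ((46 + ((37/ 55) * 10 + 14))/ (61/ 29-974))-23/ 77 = 2325641/ 434049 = 5.36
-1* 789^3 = -491169069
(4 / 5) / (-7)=-4 / 35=-0.11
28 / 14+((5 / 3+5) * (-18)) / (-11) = 142 / 11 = 12.91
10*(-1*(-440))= 4400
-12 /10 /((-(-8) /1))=-3 /20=-0.15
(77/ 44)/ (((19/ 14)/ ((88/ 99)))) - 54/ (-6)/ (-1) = -1343/ 171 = -7.85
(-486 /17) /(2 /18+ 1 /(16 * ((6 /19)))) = -139968 /1513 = -92.51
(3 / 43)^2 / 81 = 1 / 16641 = 0.00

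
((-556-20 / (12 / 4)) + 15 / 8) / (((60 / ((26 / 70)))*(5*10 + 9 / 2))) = -174967 / 2746800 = -0.06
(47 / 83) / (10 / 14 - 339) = -329 / 196544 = -0.00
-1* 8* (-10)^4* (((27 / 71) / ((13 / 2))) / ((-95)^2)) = -172800 / 333203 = -0.52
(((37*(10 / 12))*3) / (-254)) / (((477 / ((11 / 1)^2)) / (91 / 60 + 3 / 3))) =-676027 / 2907792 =-0.23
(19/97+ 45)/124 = 1096/3007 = 0.36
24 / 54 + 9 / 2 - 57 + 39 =-235 / 18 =-13.06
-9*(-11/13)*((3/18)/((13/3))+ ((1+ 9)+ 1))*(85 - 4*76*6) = -146184.04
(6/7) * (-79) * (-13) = 6162/7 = 880.29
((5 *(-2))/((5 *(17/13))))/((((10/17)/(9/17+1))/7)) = -2366/85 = -27.84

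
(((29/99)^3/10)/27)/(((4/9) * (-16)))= -24389/1862974080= -0.00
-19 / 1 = -19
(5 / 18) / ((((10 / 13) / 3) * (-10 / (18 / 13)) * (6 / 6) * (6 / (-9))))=9 / 40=0.22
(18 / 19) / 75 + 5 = 2381 / 475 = 5.01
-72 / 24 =-3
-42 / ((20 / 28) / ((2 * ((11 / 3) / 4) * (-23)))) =2479.40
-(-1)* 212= 212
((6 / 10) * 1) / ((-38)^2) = 3 / 7220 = 0.00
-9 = -9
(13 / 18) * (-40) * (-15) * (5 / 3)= 6500 / 9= 722.22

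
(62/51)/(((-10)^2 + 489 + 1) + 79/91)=0.00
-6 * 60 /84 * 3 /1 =-90 /7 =-12.86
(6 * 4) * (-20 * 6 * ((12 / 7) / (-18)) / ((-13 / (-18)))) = 34560 / 91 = 379.78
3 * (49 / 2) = 147 / 2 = 73.50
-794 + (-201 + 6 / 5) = -4969 / 5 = -993.80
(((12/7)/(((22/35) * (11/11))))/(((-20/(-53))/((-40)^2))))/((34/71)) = 4515600/187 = 24147.59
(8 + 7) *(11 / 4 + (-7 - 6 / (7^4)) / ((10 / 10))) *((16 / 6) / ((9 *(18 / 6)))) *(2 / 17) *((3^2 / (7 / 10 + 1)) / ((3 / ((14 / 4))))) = -4084100 / 892143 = -4.58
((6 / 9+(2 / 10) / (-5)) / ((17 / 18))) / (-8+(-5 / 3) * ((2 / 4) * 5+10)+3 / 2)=-423 / 17425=-0.02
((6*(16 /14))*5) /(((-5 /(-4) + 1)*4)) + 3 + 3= 9.81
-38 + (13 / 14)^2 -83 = -120.14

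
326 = 326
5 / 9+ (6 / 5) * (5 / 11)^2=875 / 1089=0.80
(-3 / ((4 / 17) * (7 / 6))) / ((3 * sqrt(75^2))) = -17 / 350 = -0.05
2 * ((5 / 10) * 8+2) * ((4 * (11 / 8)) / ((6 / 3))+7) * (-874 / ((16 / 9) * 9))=-51129 / 8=-6391.12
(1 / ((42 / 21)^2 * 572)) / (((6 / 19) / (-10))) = -95 / 6864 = -0.01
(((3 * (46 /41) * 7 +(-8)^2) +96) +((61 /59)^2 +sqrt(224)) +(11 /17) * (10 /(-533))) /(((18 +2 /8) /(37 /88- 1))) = -239305167 /40818206- 102 * sqrt(14) /803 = -6.34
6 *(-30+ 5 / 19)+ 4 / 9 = -30434 / 171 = -177.98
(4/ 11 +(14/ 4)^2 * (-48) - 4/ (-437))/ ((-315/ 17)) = 31.71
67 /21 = 3.19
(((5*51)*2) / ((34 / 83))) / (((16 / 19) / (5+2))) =165585 / 16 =10349.06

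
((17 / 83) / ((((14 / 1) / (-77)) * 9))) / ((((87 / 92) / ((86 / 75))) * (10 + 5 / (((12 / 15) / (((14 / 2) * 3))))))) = -2959088 / 2753908875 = -0.00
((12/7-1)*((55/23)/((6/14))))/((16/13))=3575/1104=3.24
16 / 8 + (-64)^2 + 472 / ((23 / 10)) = 98974 / 23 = 4303.22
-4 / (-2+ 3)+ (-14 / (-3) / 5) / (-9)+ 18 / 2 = 4.90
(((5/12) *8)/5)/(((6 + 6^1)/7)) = 7/18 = 0.39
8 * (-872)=-6976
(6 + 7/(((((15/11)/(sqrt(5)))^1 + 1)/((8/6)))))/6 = 1189/342 - 77* sqrt(5)/114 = 1.97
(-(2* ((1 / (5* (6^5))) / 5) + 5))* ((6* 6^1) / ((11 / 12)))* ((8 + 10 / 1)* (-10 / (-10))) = -972002 / 275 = -3534.55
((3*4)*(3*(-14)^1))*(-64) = 32256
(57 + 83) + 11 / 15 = 2111 / 15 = 140.73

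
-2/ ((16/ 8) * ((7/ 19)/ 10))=-190/ 7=-27.14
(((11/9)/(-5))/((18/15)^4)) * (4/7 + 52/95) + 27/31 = 1480951/2003778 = 0.74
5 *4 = 20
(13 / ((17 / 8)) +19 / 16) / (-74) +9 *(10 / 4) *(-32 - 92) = -56159107 / 20128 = -2790.10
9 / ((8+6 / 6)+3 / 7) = 21 / 22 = 0.95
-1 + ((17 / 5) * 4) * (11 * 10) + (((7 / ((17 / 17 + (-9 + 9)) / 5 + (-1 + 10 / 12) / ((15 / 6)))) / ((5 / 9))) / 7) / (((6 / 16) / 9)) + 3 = 1822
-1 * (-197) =197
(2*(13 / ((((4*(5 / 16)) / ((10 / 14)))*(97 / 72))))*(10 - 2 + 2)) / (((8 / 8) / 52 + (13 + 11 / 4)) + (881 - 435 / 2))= 648960 / 3997273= 0.16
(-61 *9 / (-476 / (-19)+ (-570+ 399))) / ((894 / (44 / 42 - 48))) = -571387 / 2892239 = -0.20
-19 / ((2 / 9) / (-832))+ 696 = 71832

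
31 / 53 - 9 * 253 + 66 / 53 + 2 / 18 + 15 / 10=-2168975 / 954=-2273.56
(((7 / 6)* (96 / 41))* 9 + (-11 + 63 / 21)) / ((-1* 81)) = -680 / 3321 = -0.20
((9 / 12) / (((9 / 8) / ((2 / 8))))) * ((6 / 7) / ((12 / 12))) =1 / 7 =0.14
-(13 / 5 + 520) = -2613 / 5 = -522.60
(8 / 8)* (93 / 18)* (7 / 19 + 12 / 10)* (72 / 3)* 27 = 498852 / 95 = 5251.07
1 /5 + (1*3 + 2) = 26 /5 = 5.20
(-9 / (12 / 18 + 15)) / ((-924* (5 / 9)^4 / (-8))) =-118098 / 2261875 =-0.05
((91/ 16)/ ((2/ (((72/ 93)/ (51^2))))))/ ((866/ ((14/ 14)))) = 91/ 93101928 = 0.00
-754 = -754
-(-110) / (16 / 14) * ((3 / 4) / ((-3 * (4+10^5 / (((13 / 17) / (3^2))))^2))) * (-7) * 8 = 455455 / 468183182405408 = 0.00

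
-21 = -21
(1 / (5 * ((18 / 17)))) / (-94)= -17 / 8460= -0.00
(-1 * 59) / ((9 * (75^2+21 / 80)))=-4720 / 4050189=-0.00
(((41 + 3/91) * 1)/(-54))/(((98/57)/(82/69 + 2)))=-1.41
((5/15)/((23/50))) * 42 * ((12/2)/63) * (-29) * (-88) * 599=305729600/69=4430863.77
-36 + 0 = -36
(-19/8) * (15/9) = -95/24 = -3.96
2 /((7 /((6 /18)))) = 0.10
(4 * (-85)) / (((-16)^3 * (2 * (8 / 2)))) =85 / 8192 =0.01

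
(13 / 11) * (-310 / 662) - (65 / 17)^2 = -15965560 / 1052249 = -15.17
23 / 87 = 0.26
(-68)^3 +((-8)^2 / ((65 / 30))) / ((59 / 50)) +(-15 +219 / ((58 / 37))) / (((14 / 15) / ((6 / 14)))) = -1370447771501 / 4359628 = -314349.70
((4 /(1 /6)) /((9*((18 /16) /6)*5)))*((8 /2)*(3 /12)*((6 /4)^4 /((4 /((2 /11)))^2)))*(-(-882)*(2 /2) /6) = 2646 /605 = 4.37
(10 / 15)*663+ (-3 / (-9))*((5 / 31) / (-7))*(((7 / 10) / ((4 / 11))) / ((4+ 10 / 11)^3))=51781706831 / 117153216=442.00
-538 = -538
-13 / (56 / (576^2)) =-77019.43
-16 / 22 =-0.73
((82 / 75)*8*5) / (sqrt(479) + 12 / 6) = -1312 / 7125 + 656*sqrt(479) / 7125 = 1.83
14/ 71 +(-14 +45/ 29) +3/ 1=-19048/ 2059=-9.25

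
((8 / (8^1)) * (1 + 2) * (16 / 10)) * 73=350.40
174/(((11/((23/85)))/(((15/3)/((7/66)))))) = 24012/119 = 201.78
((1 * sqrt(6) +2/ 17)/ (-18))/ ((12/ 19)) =-19 * sqrt(6)/ 216 - 19/ 1836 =-0.23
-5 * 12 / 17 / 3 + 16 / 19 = -108 / 323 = -0.33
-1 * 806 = -806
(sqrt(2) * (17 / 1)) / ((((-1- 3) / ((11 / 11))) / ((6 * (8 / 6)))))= -34 * sqrt(2)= -48.08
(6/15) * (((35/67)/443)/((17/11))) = 154/504577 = 0.00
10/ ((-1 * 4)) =-5/ 2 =-2.50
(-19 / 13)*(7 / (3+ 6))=-133 / 117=-1.14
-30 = -30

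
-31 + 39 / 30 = -297 / 10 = -29.70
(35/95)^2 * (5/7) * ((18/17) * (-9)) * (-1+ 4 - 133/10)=58401/6137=9.52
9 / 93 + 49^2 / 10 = 74461 / 310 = 240.20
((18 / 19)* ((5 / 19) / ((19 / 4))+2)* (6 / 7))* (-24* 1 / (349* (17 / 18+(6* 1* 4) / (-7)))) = 34618752 / 749256583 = 0.05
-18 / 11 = -1.64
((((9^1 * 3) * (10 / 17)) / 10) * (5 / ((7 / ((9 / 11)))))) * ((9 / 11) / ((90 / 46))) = 5589 / 14399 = 0.39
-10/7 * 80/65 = -160/91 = -1.76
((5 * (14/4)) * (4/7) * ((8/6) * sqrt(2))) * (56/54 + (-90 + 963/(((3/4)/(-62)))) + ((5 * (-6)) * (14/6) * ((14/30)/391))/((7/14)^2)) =-33654574640 * sqrt(2)/31671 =-1502786.65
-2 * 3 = -6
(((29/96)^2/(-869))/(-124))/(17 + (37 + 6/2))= 841/56605519872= 0.00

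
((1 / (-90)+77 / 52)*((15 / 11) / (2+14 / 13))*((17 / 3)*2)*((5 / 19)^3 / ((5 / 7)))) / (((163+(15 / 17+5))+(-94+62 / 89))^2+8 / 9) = 246532055455 / 7478420641493296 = 0.00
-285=-285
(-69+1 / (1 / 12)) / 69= -19 / 23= -0.83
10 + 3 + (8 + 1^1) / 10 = 139 / 10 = 13.90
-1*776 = -776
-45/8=-5.62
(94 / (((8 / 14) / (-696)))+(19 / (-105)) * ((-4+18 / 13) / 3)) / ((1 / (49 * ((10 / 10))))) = -3281908658 / 585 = -5610100.27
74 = 74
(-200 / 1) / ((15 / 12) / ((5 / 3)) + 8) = -160 / 7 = -22.86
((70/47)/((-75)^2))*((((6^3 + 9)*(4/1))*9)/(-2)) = -252/235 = -1.07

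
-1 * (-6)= 6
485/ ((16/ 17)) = 8245/ 16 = 515.31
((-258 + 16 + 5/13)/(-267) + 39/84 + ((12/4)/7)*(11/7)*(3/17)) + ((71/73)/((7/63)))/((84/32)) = 4.82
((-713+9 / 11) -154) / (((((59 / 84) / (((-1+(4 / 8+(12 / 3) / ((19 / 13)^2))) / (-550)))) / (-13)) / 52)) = -134042152608 / 64429475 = -2080.45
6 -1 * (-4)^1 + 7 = 17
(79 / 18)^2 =6241 / 324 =19.26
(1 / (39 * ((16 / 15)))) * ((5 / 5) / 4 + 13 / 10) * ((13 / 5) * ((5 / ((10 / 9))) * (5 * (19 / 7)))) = 5301 / 896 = 5.92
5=5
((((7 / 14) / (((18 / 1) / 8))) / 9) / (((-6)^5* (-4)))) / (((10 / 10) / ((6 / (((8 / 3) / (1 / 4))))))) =1 / 2239488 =0.00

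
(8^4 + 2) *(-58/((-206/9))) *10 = 103842.52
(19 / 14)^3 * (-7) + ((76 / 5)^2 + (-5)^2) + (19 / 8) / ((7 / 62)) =2543867 / 9800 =259.58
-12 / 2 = -6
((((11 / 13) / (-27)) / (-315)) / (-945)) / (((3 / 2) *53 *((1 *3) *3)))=-22 / 149516496675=-0.00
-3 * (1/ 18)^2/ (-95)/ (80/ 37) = 37/ 820800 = 0.00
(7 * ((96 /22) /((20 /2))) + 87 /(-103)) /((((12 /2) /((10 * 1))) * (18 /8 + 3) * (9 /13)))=72332 /71379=1.01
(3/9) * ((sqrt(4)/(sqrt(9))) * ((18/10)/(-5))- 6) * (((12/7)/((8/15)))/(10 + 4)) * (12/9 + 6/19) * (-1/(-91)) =-282/32585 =-0.01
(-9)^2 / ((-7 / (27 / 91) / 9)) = -19683 / 637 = -30.90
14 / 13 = 1.08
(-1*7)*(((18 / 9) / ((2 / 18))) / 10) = -63 / 5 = -12.60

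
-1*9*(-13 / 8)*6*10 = 1755 / 2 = 877.50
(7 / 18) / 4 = 7 / 72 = 0.10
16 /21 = 0.76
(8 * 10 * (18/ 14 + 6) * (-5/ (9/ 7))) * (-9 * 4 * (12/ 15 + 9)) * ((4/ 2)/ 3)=533120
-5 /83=-0.06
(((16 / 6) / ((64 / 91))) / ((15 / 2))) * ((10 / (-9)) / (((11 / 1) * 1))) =-91 / 1782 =-0.05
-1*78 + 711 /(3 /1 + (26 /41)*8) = 3333 /331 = 10.07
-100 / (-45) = 20 / 9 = 2.22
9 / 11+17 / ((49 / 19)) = 3994 / 539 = 7.41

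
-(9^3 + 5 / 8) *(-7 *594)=12135123 / 4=3033780.75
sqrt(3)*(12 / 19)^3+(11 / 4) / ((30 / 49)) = 1728*sqrt(3) / 6859+539 / 120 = 4.93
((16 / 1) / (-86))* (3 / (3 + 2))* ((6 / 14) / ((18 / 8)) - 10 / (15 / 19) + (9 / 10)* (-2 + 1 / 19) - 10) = 386692 / 142975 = 2.70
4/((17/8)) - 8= -104/17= -6.12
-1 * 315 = -315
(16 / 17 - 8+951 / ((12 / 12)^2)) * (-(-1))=16047 / 17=943.94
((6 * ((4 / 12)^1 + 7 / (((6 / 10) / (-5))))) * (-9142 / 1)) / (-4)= -795354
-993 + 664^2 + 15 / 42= 6158647 / 14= 439903.36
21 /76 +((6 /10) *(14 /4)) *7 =14.98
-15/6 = -5/2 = -2.50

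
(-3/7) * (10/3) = -10/7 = -1.43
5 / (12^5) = 5 / 248832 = 0.00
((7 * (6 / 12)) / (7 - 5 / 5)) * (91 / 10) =637 / 120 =5.31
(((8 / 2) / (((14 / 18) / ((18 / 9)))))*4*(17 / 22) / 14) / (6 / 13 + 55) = 15912 / 388619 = 0.04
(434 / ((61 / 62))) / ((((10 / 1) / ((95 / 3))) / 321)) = 448393.15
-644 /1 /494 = -322 /247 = -1.30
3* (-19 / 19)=-3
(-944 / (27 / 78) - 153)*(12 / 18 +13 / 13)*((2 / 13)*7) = -1814470 / 351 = -5169.43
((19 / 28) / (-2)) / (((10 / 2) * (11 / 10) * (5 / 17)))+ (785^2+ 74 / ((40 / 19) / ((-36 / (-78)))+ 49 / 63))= 78767624251 / 127820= 616238.65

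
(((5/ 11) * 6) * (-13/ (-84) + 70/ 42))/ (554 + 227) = 765/ 120274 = 0.01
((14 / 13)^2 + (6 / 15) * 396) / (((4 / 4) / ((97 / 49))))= 13078316 / 41405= 315.86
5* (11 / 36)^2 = 605 / 1296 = 0.47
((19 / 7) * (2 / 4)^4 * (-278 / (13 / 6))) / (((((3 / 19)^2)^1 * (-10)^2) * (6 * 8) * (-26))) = 953401 / 136281600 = 0.01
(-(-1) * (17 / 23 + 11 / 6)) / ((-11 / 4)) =-710 / 759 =-0.94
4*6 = 24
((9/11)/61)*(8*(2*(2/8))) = 36/671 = 0.05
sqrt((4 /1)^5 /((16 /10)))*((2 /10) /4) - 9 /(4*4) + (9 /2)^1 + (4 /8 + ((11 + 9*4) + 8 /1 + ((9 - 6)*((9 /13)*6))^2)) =2*sqrt(10) /5 + 580623 /2704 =215.99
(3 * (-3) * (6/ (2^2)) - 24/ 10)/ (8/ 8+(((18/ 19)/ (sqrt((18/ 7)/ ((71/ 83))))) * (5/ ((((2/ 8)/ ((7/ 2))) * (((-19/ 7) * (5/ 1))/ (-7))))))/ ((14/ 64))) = 1719846237/ 879685845730 - 270004896 * sqrt(82502)/ 439842922865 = -0.17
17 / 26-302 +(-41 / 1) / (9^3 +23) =-2946493 / 9776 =-301.40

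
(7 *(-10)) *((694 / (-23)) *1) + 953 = 70499 / 23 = 3065.17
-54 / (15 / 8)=-144 / 5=-28.80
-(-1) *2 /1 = 2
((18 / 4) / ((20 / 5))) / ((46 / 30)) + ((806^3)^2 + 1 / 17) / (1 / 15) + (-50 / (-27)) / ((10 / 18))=38591308919778422193005 / 9384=4112458324784571844.95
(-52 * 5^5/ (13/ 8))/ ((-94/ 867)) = 43350000/ 47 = 922340.43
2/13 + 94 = 1224/13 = 94.15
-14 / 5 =-2.80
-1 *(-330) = 330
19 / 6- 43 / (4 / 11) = -1381 / 12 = -115.08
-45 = -45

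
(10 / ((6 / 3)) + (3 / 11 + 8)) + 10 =256 / 11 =23.27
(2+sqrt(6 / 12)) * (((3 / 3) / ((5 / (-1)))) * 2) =-4 / 5 - sqrt(2) / 5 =-1.08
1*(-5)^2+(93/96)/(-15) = 11969/480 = 24.94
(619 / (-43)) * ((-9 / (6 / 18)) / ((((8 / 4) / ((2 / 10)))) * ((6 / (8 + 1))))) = 50139 / 860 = 58.30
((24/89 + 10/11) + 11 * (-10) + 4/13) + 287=2271597/12727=178.49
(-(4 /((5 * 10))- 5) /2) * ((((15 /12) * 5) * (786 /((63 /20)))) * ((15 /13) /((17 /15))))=6042375 /1547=3905.87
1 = 1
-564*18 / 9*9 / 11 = -10152 / 11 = -922.91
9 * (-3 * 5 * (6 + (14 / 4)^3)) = -52785 / 8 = -6598.12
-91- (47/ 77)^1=-7054/ 77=-91.61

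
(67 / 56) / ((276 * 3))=67 / 46368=0.00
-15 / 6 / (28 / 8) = -0.71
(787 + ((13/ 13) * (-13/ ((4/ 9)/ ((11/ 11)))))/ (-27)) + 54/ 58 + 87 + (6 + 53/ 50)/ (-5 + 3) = 3795307/ 4350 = 872.48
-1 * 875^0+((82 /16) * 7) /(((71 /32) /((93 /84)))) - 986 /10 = -29003 /355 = -81.70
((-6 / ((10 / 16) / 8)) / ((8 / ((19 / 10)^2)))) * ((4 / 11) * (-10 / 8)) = 4332 / 275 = 15.75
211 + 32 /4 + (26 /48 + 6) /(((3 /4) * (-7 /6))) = 4442 /21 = 211.52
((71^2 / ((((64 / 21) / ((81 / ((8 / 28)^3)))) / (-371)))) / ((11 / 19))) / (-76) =48435791.75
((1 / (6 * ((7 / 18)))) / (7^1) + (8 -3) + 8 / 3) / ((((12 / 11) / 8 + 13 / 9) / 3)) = 14.67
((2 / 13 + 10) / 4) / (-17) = -33 / 221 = -0.15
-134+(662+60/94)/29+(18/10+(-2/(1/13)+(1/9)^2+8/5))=-73825414/552015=-133.74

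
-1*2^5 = -32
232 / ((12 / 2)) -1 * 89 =-151 / 3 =-50.33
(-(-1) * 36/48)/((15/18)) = 9/10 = 0.90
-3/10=-0.30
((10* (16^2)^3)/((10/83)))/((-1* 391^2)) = -1392508928/152881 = -9108.45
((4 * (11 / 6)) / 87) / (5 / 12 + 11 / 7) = 616 / 14529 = 0.04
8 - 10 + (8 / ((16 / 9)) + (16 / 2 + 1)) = 11.50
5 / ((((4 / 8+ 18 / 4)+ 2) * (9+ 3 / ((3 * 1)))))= 1 / 14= 0.07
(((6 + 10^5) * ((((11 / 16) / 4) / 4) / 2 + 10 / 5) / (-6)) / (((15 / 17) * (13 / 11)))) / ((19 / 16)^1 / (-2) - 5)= 215062903 / 37232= 5776.29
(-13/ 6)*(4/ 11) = -26/ 33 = -0.79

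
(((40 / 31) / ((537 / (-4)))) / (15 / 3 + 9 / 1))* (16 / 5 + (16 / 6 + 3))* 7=-2128 / 49941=-0.04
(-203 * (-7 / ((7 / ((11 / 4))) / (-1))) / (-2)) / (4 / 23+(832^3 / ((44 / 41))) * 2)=564949 / 2172409348448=0.00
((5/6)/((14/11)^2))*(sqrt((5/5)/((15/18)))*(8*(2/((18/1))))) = 121*sqrt(30)/1323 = 0.50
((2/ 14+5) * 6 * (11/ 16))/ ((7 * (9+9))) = 33/ 196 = 0.17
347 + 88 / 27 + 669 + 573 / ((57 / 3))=538351 / 513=1049.42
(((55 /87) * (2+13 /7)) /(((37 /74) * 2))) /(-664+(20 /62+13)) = -15345 /4094713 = -0.00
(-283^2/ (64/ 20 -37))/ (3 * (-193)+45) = -400445/ 90246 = -4.44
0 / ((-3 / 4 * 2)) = 0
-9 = -9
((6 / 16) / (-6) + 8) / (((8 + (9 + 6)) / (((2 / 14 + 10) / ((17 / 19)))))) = 171323 / 43792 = 3.91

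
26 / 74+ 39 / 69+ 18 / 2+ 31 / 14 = 144527 / 11914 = 12.13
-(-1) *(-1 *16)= -16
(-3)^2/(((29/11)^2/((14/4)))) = 7623/1682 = 4.53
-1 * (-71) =71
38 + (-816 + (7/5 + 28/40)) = -7759/10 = -775.90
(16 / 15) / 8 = 2 / 15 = 0.13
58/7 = 8.29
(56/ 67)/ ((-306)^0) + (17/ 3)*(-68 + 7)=-69311/ 201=-344.83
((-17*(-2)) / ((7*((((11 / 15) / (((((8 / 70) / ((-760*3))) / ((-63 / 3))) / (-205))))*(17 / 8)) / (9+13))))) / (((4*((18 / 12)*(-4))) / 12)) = 0.00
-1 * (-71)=71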